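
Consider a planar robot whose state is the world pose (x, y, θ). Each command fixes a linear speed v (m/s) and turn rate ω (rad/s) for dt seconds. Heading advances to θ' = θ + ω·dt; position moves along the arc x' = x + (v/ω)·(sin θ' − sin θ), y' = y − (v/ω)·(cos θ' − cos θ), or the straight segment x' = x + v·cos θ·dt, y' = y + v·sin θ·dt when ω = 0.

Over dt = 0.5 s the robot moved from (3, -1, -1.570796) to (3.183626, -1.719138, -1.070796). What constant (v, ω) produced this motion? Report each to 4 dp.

v = 1.5000, ω = 1.0000

Δθ = -1.070796 − -1.570796 = 0.500000
ω = Δθ/dt = 0.500000/0.5 = 1.0000
R = −Δy/(cos θ' − cos θ) = 1.5000
v = R·ω = 1.5000·1.0000 = 1.5000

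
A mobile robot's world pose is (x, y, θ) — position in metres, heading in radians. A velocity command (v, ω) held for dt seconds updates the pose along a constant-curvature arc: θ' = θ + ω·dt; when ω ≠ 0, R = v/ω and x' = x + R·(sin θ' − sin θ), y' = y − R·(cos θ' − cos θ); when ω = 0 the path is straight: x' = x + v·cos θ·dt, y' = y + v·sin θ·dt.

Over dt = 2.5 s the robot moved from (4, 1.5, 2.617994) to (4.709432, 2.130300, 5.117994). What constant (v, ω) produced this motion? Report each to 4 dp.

Δθ = 5.117994 − 2.617994 = 2.500000
ω = Δθ/dt = 2.500000/2.5 = 1.0000
R = Δx/(sin θ' − sin θ) = -0.5000
v = R·ω = -0.5000·1.0000 = -0.5000

v = -0.5000, ω = 1.0000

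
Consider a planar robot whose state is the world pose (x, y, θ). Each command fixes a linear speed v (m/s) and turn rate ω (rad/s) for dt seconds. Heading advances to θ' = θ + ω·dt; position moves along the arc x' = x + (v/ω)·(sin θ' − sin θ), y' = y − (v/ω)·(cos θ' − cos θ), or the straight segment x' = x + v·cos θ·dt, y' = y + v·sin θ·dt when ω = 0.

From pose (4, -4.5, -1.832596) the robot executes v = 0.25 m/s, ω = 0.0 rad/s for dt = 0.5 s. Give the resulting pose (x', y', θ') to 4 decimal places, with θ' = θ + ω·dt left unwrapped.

(3.9676, -4.6207, -1.8326)

θ' = -1.8326 + 0.0·0.5 = -1.8326
ω = 0 → straight: x' = 4 + 0.25·cos(-1.8326)·0.5 = 3.9676
y' = -4.5 + 0.25·sin(-1.8326)·0.5 = -4.6207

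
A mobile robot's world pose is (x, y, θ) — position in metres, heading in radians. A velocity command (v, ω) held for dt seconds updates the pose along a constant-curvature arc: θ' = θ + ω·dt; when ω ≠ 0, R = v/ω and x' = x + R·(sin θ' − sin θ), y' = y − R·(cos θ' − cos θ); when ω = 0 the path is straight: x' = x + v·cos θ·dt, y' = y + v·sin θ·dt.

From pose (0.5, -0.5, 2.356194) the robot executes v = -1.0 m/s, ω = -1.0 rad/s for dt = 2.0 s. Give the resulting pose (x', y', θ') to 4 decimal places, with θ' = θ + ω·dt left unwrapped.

(0.1416, -2.1443, 0.3562)

θ' = 2.3562 + -1.0·2.0 = 0.3562
R = v/ω = -1.0/-1.0 = 1.0000
x' = 0.5 + 1.0000·(sin 0.3562 − sin 2.3562) = 0.1416
y' = -0.5 − 1.0000·(cos 0.3562 − cos 2.3562) = -2.1443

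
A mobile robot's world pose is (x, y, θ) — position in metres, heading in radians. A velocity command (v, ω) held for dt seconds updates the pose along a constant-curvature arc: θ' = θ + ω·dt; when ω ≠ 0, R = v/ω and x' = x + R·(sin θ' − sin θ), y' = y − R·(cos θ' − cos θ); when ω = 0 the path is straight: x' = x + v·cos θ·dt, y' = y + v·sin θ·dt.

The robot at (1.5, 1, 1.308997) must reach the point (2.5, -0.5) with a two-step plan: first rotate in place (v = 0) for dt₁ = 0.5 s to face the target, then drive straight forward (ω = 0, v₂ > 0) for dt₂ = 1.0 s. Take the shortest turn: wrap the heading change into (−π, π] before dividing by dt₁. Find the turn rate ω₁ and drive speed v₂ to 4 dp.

heading to target = atan2(-0.5−1, 2.5−1.5) = -0.9828
Δθ = wrap(-0.9828 − 1.3090) = -2.2918; ω₁ = Δθ/dt₁ = -4.5836
distance = √((2.5−1.5)² + (-0.5−1)²) = 1.8028; v₂ = distance/dt₂ = 1.8028

ω₁ = -4.5836, v₂ = 1.8028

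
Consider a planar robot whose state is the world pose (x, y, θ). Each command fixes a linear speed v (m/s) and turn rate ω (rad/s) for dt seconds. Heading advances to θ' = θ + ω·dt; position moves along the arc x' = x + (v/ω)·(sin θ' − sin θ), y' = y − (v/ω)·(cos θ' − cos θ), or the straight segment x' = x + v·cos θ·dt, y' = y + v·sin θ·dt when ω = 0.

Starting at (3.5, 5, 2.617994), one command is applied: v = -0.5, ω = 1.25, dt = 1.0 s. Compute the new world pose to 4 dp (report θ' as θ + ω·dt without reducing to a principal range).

θ' = 2.6180 + 1.25·1.0 = 3.8680
R = v/ω = -0.5/1.25 = -0.4000
x' = 3.5 + -0.4000·(sin 3.8680 − sin 2.6180) = 3.9657
y' = 5 − -0.4000·(cos 3.8680 − cos 2.6180) = 5.0474

(3.9657, 5.0474, 3.8680)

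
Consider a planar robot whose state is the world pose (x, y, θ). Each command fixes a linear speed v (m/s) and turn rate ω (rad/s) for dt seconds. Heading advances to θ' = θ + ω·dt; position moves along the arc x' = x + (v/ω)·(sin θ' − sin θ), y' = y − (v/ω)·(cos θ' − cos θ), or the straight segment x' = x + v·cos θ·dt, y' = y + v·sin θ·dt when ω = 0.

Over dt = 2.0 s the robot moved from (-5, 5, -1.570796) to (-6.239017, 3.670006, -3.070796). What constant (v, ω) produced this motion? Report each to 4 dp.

Δθ = -3.070796 − -1.570796 = -1.500000
ω = Δθ/dt = -1.500000/2.0 = -0.7500
R = −Δy/(cos θ' − cos θ) = -1.3333
v = R·ω = -1.3333·-0.7500 = 1.0000

v = 1.0000, ω = -0.7500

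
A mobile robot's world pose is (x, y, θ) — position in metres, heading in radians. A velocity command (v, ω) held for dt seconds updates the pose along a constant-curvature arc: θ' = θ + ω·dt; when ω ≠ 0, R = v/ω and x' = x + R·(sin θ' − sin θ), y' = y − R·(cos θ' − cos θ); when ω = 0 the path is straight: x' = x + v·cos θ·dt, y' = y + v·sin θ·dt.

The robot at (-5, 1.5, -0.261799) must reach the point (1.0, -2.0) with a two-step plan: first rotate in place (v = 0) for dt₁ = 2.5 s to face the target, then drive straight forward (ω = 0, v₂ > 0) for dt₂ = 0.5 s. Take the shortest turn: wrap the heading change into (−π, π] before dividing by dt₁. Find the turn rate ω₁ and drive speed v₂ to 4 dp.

heading to target = atan2(-2−1.5, 1−-5) = -0.5281
Δθ = wrap(-0.5281 − -0.2618) = -0.2663; ω₁ = Δθ/dt₁ = -0.1065
distance = √((1−-5)² + (-2−1.5)²) = 6.9462; v₂ = distance/dt₂ = 13.8924

ω₁ = -0.1065, v₂ = 13.8924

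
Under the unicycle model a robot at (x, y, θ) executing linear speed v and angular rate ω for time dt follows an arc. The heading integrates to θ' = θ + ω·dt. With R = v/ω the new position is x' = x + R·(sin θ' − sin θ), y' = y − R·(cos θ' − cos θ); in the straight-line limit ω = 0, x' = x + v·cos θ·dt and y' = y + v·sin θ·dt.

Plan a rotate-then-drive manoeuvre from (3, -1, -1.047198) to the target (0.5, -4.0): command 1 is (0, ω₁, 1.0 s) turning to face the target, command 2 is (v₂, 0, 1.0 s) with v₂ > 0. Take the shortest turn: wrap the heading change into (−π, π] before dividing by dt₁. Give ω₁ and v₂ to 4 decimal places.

ω₁ = -1.2183, v₂ = 3.9051

heading to target = atan2(-4−-1, 0.5−3) = -2.2655
Δθ = wrap(-2.2655 − -1.0472) = -1.2183; ω₁ = Δθ/dt₁ = -1.2183
distance = √((0.5−3)² + (-4−-1)²) = 3.9051; v₂ = distance/dt₂ = 3.9051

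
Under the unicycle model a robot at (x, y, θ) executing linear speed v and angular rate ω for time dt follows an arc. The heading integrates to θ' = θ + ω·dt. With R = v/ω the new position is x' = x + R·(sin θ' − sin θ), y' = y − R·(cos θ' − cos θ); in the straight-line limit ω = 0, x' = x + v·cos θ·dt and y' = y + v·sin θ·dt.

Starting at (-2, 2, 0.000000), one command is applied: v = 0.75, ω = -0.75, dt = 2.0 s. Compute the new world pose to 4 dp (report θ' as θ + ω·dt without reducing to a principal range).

θ' = 0.0000 + -0.75·2.0 = -1.5000
R = v/ω = 0.75/-0.75 = -1.0000
x' = -2 + -1.0000·(sin -1.5000 − sin 0.0000) = -1.0025
y' = 2 − -1.0000·(cos -1.5000 − cos 0.0000) = 1.0707

(-1.0025, 1.0707, -1.5000)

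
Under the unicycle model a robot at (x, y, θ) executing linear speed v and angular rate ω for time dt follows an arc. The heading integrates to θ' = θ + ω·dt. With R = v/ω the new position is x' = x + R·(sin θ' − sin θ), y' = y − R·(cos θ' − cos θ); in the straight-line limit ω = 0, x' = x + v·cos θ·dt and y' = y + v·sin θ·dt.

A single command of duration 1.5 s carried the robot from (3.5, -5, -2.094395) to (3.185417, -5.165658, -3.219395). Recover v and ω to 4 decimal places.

v = 0.2500, ω = -0.7500

Δθ = -3.219395 − -2.094395 = -1.125000
ω = Δθ/dt = -1.125000/1.5 = -0.7500
R = Δx/(sin θ' − sin θ) = -0.3333
v = R·ω = -0.3333·-0.7500 = 0.2500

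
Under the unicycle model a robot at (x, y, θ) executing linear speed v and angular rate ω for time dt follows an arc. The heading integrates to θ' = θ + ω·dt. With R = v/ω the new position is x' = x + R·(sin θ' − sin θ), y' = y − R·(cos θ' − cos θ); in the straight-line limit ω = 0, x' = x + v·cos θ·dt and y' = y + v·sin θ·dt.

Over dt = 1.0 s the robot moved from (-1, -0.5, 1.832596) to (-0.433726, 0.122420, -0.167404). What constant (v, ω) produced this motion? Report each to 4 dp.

v = 1.0000, ω = -2.0000

Δθ = -0.167404 − 1.832596 = -2.000000
ω = Δθ/dt = -2.000000/1.0 = -2.0000
R = −Δy/(cos θ' − cos θ) = -0.5000
v = R·ω = -0.5000·-2.0000 = 1.0000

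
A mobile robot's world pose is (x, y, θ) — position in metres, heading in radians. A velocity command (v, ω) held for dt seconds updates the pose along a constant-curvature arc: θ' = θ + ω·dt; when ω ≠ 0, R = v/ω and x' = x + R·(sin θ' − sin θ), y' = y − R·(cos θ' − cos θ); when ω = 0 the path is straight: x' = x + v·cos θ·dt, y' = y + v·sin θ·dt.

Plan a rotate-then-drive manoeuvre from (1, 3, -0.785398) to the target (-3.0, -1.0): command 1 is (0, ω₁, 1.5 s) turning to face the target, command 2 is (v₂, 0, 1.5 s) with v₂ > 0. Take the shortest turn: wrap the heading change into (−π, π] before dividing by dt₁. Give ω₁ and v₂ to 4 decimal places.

heading to target = atan2(-1−3, -3−1) = -2.3562
Δθ = wrap(-2.3562 − -0.7854) = -1.5708; ω₁ = Δθ/dt₁ = -1.0472
distance = √((-3−1)² + (-1−3)²) = 5.6569; v₂ = distance/dt₂ = 3.7712

ω₁ = -1.0472, v₂ = 3.7712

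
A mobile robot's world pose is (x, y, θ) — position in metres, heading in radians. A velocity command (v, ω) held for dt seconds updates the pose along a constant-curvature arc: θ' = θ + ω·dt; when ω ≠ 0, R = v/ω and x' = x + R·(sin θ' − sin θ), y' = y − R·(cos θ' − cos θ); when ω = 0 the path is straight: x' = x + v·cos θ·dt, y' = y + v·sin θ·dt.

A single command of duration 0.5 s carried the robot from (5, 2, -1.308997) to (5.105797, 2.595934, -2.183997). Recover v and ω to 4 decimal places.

Δθ = -2.183997 − -1.308997 = -0.875000
ω = Δθ/dt = -0.875000/0.5 = -1.7500
R = −Δy/(cos θ' − cos θ) = 0.7143
v = R·ω = 0.7143·-1.7500 = -1.2500

v = -1.2500, ω = -1.7500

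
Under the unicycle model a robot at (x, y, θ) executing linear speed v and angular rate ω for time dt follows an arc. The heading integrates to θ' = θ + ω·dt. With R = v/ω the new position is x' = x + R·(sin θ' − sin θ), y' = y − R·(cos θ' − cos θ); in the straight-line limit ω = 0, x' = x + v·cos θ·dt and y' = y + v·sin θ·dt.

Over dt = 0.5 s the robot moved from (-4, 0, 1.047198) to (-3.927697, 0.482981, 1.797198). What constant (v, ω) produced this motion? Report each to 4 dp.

v = 1.0000, ω = 1.5000

Δθ = 1.797198 − 1.047198 = 0.750000
ω = Δθ/dt = 0.750000/0.5 = 1.5000
R = −Δy/(cos θ' − cos θ) = 0.6667
v = R·ω = 0.6667·1.5000 = 1.0000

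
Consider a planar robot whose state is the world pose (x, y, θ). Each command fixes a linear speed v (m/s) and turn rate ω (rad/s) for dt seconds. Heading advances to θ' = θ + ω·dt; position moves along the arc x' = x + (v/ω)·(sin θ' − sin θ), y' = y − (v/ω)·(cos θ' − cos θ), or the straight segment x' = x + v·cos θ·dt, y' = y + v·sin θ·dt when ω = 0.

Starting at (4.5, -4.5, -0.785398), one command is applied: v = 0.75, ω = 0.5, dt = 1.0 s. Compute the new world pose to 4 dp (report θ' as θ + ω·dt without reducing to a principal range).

(5.1384, -4.8787, -0.2854)

θ' = -0.7854 + 0.5·1.0 = -0.2854
R = v/ω = 0.75/0.5 = 1.5000
x' = 4.5 + 1.5000·(sin -0.2854 − sin -0.7854) = 5.1384
y' = -4.5 − 1.5000·(cos -0.2854 − cos -0.7854) = -4.8787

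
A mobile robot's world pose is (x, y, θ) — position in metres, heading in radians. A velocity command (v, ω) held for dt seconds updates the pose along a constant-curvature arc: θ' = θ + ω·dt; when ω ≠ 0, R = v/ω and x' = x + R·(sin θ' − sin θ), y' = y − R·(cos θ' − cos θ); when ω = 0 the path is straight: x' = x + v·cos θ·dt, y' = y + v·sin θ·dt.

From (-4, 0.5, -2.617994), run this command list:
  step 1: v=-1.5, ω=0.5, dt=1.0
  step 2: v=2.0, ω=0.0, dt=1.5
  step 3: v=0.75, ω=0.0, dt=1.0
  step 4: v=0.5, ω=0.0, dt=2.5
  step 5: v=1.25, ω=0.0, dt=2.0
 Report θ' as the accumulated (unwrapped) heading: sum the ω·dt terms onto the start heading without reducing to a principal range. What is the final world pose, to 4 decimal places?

(-6.8403, -4.8677, -2.1180)

step 1: θ'=-2.1180 (R=-3.0000) → pose (-2.9380, 1.5372, -2.1180)
step 2: θ'=-2.1180 (straight) → pose (-4.4989, -1.0248, -2.1180)
step 3: θ'=-2.1180 (straight) → pose (-4.8892, -1.6653, -2.1180)
step 4: θ'=-2.1180 (straight) → pose (-5.5395, -2.7327, -2.1180)
step 5: θ'=-2.1180 (straight) → pose (-6.8403, -4.8677, -2.1180)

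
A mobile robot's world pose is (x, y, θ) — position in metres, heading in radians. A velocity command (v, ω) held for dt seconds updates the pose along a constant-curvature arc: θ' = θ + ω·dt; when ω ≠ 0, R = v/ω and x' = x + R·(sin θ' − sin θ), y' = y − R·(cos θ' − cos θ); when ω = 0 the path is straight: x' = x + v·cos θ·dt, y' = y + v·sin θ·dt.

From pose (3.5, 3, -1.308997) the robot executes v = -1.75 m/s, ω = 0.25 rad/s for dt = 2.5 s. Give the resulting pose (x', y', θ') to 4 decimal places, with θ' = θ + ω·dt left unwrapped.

θ' = -1.3090 + 0.25·2.5 = -0.6840
R = v/ω = -1.75/0.25 = -7.0000
x' = 3.5 + -7.0000·(sin -0.6840 − sin -1.3090) = 1.1618
y' = 3 − -7.0000·(cos -0.6840 − cos -1.3090) = 6.6136

(1.1618, 6.6136, -0.6840)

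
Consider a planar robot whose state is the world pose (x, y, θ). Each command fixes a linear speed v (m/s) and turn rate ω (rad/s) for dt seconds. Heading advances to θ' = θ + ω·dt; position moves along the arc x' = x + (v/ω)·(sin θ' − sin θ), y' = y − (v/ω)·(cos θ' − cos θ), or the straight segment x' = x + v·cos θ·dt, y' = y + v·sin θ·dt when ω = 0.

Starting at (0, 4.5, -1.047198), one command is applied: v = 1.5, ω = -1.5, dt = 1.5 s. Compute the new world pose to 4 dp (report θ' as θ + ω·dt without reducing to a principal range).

θ' = -1.0472 + -1.5·1.5 = -3.2972
R = v/ω = 1.5/-1.5 = -1.0000
x' = 0 + -1.0000·(sin -3.2972 − sin -1.0472) = -1.0210
y' = 4.5 − -1.0000·(cos -3.2972 − cos -1.0472) = 3.0121

(-1.0210, 3.0121, -3.2972)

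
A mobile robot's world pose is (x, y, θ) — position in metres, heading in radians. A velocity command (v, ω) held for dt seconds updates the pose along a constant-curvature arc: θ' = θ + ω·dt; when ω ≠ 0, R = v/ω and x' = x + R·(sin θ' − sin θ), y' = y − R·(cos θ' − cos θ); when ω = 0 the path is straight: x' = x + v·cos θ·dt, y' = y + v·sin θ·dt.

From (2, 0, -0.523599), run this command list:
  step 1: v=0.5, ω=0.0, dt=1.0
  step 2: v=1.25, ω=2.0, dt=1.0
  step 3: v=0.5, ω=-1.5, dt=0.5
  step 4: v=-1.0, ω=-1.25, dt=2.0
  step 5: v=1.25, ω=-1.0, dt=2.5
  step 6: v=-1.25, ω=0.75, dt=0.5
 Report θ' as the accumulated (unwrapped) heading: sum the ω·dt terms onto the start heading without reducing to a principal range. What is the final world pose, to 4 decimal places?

step 1: θ'=-0.5236 (straight) → pose (2.4330, -0.2500, -0.5236)
step 2: θ'=1.4764 (R=0.6250) → pose (3.3677, 0.2324, 1.4764)
step 3: θ'=0.7264 (R=-0.3333) → pose (3.4782, 0.4501, 0.7264)
step 4: θ'=-1.7736 (R=0.8000) → pose (2.1632, 1.2093, -1.7736)
step 5: θ'=-4.2736 (R=-1.2500) → pose (-0.1927, 0.9300, -4.2736)
step 6: θ'=-3.8986 (R=-1.6667) → pose (0.1715, 0.4266, -3.8986)

(0.1715, 0.4266, -3.8986)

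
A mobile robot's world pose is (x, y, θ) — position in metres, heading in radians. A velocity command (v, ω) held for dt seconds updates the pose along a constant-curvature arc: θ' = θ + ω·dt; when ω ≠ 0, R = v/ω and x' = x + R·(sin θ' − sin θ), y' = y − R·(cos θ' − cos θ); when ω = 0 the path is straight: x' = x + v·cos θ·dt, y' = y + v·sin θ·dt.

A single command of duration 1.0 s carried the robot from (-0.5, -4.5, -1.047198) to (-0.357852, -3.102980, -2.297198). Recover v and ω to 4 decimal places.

Δθ = -2.297198 − -1.047198 = -1.250000
ω = Δθ/dt = -1.250000/1.0 = -1.2500
R = −Δy/(cos θ' − cos θ) = 1.2000
v = R·ω = 1.2000·-1.2500 = -1.5000

v = -1.5000, ω = -1.2500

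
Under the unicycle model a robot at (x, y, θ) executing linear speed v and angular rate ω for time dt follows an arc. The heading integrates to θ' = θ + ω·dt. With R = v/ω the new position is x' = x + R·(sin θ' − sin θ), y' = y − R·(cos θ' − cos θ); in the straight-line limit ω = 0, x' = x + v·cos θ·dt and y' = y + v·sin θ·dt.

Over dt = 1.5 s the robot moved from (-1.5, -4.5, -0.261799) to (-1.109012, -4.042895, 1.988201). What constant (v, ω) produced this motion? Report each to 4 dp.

v = 0.5000, ω = 1.5000

Δθ = 1.988201 − -0.261799 = 2.250000
ω = Δθ/dt = 2.250000/1.5 = 1.5000
R = −Δy/(cos θ' − cos θ) = 0.3333
v = R·ω = 0.3333·1.5000 = 0.5000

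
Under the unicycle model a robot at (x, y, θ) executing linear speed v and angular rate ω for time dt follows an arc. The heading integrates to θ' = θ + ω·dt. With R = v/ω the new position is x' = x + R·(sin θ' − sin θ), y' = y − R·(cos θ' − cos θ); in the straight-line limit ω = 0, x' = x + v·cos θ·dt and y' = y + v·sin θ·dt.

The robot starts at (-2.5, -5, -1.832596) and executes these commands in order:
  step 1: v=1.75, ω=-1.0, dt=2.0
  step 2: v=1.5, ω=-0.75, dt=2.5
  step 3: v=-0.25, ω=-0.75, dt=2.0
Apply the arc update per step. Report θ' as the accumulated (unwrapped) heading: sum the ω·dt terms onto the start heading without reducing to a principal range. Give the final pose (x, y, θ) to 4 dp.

step 1: θ'=-3.8326 (R=-1.7500) → pose (-5.3057, -5.8956, -3.8326)
step 2: θ'=-5.7076 (R=-2.0000) → pose (-5.1197, -2.6767, -5.7076)
step 3: θ'=-7.2076 (R=0.3333) → pose (-5.5672, -2.5978, -7.2076)

(-5.5672, -2.5978, -7.2076)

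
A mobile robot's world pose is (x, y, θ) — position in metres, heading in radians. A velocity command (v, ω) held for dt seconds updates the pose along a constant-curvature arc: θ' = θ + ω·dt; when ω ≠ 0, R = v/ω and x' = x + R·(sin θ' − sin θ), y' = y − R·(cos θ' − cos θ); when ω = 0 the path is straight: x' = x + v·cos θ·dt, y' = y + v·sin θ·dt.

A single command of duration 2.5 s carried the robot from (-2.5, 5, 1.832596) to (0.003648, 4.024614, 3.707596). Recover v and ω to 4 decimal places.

v = -1.2500, ω = 0.7500

Δθ = 3.707596 − 1.832596 = 1.875000
ω = Δθ/dt = 1.875000/2.5 = 0.7500
R = Δx/(sin θ' − sin θ) = -1.6667
v = R·ω = -1.6667·0.7500 = -1.2500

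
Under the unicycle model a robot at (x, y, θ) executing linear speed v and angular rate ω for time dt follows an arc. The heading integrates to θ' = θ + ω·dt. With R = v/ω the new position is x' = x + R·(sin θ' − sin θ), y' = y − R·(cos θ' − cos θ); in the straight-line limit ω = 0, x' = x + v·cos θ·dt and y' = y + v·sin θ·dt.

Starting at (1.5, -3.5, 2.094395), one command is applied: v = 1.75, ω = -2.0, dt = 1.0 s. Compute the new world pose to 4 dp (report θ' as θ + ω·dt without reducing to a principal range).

θ' = 2.0944 + -2.0·1.0 = 0.0944
R = v/ω = 1.75/-2.0 = -0.8750
x' = 1.5 + -0.8750·(sin 0.0944 − sin 2.0944) = 2.1753
y' = -3.5 − -0.8750·(cos 0.0944 − cos 2.0944) = -2.1914

(2.1753, -2.1914, 0.0944)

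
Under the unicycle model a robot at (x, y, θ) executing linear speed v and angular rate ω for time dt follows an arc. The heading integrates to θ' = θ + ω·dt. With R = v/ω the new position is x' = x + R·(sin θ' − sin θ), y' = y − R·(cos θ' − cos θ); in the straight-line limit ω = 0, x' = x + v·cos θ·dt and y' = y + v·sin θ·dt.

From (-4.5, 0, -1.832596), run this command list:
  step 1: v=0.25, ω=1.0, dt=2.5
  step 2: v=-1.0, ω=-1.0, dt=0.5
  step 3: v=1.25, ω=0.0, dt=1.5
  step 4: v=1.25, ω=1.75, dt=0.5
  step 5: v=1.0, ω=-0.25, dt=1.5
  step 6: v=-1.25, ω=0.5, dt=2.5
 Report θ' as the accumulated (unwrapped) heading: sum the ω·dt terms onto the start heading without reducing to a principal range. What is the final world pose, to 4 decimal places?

(-2.0347, -1.4927, 1.9174)

step 1: θ'=0.6674 (R=0.2500) → pose (-4.1038, -0.2611, 0.6674)
step 2: θ'=0.1674 (R=1.0000) → pose (-4.5561, -0.4617, 0.1674)
step 3: θ'=0.1674 (straight) → pose (-2.7073, -0.1492, 0.1674)
step 4: θ'=1.0424 (R=0.7143) → pose (-2.2095, 0.1950, 1.0424)
step 5: θ'=0.6674 (R=-4.0000) → pose (-1.2308, 1.3201, 0.6674)
step 6: θ'=1.9174 (R=-2.5000) → pose (-2.0347, -1.4927, 1.9174)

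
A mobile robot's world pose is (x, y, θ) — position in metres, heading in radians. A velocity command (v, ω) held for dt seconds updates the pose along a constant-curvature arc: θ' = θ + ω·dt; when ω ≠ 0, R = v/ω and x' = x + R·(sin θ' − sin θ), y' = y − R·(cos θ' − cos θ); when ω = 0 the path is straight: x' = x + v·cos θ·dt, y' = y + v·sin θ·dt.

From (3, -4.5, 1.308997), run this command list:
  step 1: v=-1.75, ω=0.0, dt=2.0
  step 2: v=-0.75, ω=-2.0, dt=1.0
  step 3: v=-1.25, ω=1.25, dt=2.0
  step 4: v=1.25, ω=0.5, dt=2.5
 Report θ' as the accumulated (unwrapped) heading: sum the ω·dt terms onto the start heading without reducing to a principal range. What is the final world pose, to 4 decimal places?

(-2.3393, -7.1776, 3.0590)

step 1: θ'=1.3090 (straight) → pose (2.0941, -7.8807, 1.3090)
step 2: θ'=-0.6910 (R=0.3750) → pose (1.4929, -8.0727, -0.6910)
step 3: θ'=1.8090 (R=-1.0000) → pose (-0.1162, -9.0792, 1.8090)
step 4: θ'=3.0590 (R=2.5000) → pose (-2.3393, -7.1776, 3.0590)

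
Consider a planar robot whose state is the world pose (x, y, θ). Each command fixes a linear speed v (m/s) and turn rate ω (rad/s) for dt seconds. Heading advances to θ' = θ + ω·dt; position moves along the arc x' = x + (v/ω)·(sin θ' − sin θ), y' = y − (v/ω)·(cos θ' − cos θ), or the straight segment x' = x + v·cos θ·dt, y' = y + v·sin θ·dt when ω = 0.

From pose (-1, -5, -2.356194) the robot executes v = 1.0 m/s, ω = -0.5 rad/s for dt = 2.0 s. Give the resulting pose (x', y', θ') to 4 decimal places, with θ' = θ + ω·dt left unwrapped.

θ' = -2.3562 + -0.5·2.0 = -3.3562
R = v/ω = 1.0/-0.5 = -2.0000
x' = -1 + -2.0000·(sin -3.3562 − sin -2.3562) = -2.8401
y' = -5 − -2.0000·(cos -3.3562 − cos -2.3562) = -5.5399

(-2.8401, -5.5399, -3.3562)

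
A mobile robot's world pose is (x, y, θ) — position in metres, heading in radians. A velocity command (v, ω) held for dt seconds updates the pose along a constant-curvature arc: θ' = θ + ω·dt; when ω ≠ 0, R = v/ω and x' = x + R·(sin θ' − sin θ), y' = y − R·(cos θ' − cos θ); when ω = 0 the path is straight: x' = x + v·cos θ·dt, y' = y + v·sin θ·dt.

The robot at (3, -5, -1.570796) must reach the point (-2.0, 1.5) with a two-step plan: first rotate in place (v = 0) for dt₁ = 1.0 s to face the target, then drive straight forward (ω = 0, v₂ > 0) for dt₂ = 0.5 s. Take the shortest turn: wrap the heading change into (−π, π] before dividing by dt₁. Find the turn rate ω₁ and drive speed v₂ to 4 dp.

heading to target = atan2(1.5−-5, -2−3) = 2.2265
Δθ = wrap(2.2265 − -1.5708) = -2.4859; ω₁ = Δθ/dt₁ = -2.4859
distance = √((-2−3)² + (1.5−-5)²) = 8.2006; v₂ = distance/dt₂ = 16.4012

ω₁ = -2.4859, v₂ = 16.4012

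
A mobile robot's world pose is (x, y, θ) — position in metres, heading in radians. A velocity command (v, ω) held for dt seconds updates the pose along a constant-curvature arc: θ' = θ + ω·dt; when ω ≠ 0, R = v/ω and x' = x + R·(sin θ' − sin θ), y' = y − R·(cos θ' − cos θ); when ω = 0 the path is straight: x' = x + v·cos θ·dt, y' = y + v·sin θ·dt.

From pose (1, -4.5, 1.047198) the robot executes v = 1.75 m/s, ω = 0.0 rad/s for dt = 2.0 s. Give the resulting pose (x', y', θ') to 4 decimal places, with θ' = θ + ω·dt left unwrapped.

(2.7500, -1.4689, 1.0472)

θ' = 1.0472 + 0.0·2.0 = 1.0472
ω = 0 → straight: x' = 1 + 1.75·cos(1.0472)·2.0 = 2.7500
y' = -4.5 + 1.75·sin(1.0472)·2.0 = -1.4689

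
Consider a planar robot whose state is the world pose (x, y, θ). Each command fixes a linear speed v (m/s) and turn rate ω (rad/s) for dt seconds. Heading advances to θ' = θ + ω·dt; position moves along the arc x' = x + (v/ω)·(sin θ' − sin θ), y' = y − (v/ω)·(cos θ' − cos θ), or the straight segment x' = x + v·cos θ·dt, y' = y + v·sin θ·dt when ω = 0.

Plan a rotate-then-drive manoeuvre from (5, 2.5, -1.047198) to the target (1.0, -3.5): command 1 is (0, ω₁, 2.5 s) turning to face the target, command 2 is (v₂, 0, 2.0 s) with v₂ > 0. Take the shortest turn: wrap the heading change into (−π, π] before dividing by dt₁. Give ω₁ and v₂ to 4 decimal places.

heading to target = atan2(-3.5−2.5, 1−5) = -2.1588
Δθ = wrap(-2.1588 − -1.0472) = -1.1116; ω₁ = Δθ/dt₁ = -0.4446
distance = √((1−5)² + (-3.5−2.5)²) = 7.2111; v₂ = distance/dt₂ = 3.6056

ω₁ = -0.4446, v₂ = 3.6056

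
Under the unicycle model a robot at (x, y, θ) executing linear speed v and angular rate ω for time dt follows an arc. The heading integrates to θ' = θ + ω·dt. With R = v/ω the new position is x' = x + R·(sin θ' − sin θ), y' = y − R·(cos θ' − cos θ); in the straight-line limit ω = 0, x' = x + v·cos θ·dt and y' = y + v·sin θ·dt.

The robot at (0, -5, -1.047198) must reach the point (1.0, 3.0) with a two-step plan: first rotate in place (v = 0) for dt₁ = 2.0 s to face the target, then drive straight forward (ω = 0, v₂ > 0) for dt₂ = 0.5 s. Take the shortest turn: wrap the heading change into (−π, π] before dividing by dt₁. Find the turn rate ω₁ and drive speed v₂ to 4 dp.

ω₁ = 1.2468, v₂ = 16.1245

heading to target = atan2(3−-5, 1−0) = 1.4464
Δθ = wrap(1.4464 − -1.0472) = 2.4936; ω₁ = Δθ/dt₁ = 1.2468
distance = √((1−0)² + (3−-5)²) = 8.0623; v₂ = distance/dt₂ = 16.1245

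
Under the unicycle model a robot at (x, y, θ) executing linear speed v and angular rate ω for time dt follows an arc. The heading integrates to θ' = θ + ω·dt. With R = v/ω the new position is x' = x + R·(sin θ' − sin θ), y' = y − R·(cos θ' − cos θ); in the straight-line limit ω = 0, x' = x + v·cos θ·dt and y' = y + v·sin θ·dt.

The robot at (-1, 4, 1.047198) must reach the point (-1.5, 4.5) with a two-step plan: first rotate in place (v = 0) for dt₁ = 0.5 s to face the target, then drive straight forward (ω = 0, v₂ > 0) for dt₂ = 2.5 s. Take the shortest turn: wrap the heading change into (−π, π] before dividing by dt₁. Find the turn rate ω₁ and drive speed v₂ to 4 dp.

heading to target = atan2(4.5−4, -1.5−-1) = 2.3562
Δθ = wrap(2.3562 − 1.0472) = 1.3090; ω₁ = Δθ/dt₁ = 2.6180
distance = √((-1.5−-1)² + (4.5−4)²) = 0.7071; v₂ = distance/dt₂ = 0.2828

ω₁ = 2.6180, v₂ = 0.2828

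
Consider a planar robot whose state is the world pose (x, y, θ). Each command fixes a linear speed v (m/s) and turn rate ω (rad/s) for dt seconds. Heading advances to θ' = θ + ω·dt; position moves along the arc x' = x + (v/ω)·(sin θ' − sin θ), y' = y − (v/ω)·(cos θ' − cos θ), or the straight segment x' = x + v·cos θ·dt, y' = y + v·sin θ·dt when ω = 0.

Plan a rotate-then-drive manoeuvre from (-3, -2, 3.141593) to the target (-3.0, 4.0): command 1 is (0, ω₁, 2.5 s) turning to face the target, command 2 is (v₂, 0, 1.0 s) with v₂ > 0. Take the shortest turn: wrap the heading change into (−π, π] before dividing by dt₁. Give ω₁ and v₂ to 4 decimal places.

heading to target = atan2(4−-2, -3−-3) = 1.5708
Δθ = wrap(1.5708 − 3.1416) = -1.5708; ω₁ = Δθ/dt₁ = -0.6283
distance = √((-3−-3)² + (4−-2)²) = 6.0000; v₂ = distance/dt₂ = 6.0000

ω₁ = -0.6283, v₂ = 6.0000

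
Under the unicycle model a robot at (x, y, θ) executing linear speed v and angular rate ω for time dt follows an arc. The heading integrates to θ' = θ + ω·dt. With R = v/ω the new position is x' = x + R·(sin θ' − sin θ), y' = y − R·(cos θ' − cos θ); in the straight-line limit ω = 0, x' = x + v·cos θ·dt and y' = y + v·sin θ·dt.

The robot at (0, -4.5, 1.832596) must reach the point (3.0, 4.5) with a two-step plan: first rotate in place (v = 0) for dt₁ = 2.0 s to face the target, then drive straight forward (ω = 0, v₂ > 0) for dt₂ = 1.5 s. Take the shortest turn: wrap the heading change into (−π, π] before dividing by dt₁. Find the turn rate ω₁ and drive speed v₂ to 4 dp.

heading to target = atan2(4.5−-4.5, 3−0) = 1.2490
Δθ = wrap(1.2490 − 1.8326) = -0.5836; ω₁ = Δθ/dt₁ = -0.2918
distance = √((3−0)² + (4.5−-4.5)²) = 9.4868; v₂ = distance/dt₂ = 6.3246

ω₁ = -0.2918, v₂ = 6.3246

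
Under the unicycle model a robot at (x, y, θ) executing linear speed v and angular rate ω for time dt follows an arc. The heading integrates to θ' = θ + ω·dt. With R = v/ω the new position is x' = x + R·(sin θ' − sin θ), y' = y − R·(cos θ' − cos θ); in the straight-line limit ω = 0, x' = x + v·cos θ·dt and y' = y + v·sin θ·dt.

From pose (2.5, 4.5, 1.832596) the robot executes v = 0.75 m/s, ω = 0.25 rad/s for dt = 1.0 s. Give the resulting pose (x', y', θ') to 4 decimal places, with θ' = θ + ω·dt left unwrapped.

(2.2178, 5.1928, 2.0826)

θ' = 1.8326 + 0.25·1.0 = 2.0826
R = v/ω = 0.75/0.25 = 3.0000
x' = 2.5 + 3.0000·(sin 2.0826 − sin 1.8326) = 2.2178
y' = 4.5 − 3.0000·(cos 2.0826 − cos 1.8326) = 5.1928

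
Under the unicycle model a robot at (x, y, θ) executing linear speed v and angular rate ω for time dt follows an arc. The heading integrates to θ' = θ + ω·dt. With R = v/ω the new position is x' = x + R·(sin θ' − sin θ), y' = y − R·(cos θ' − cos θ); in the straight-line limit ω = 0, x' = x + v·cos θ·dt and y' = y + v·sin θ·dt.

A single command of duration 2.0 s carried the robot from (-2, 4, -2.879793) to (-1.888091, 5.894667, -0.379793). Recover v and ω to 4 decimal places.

Δθ = -0.379793 − -2.879793 = 2.500000
ω = Δθ/dt = 2.500000/2.0 = 1.2500
R = −Δy/(cos θ' − cos θ) = -1.0000
v = R·ω = -1.0000·1.2500 = -1.2500

v = -1.2500, ω = 1.2500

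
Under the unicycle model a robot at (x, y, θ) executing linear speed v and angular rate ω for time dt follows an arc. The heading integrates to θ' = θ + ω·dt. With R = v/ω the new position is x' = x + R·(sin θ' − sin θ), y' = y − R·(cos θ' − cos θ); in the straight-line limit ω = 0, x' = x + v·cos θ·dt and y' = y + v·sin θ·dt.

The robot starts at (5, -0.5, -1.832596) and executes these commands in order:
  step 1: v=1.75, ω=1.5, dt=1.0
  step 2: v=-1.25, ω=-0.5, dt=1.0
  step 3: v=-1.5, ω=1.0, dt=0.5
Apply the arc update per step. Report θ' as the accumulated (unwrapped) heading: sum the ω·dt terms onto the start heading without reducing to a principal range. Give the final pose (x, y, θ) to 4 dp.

step 1: θ'=-0.3326 (R=1.1667) → pose (5.7460, -1.9047, -0.3326)
step 2: θ'=-0.8326 (R=2.5000) → pose (4.7130, -1.2241, -0.8326)
step 3: θ'=-0.3326 (R=-1.5000) → pose (4.0933, -0.8157, -0.3326)

(4.0933, -0.8157, -0.3326)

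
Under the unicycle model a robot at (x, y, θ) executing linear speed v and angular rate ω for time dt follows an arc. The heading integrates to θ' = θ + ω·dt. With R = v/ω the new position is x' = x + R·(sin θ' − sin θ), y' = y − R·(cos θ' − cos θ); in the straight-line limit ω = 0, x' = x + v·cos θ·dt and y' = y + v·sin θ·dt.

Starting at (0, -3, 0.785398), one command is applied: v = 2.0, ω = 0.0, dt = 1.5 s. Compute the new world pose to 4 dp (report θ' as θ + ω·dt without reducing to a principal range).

θ' = 0.7854 + 0.0·1.5 = 0.7854
ω = 0 → straight: x' = 0 + 2.0·cos(0.7854)·1.5 = 2.1213
y' = -3 + 2.0·sin(0.7854)·1.5 = -0.8787

(2.1213, -0.8787, 0.7854)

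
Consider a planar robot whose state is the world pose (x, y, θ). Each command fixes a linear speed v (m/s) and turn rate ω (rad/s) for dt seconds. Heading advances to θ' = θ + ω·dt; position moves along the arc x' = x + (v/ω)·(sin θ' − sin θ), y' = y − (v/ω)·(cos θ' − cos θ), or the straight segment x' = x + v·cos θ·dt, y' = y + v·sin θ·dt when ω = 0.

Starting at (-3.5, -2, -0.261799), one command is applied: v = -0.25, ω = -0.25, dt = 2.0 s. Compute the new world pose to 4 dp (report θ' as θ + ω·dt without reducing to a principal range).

(-3.9314, -1.7577, -0.7618)

θ' = -0.2618 + -0.25·2.0 = -0.7618
R = v/ω = -0.25/-0.25 = 1.0000
x' = -3.5 + 1.0000·(sin -0.7618 − sin -0.2618) = -3.9314
y' = -2 − 1.0000·(cos -0.7618 − cos -0.2618) = -1.7577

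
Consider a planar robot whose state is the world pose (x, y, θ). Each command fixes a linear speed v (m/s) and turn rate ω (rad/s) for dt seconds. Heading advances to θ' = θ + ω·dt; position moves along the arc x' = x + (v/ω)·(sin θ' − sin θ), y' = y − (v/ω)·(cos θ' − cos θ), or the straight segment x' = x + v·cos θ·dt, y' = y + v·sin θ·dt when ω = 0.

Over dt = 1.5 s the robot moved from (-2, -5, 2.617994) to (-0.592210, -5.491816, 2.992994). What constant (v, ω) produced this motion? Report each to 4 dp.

Δθ = 2.992994 − 2.617994 = 0.375000
ω = Δθ/dt = 0.375000/1.5 = 0.2500
R = Δx/(sin θ' − sin θ) = -4.0000
v = R·ω = -4.0000·0.2500 = -1.0000

v = -1.0000, ω = 0.2500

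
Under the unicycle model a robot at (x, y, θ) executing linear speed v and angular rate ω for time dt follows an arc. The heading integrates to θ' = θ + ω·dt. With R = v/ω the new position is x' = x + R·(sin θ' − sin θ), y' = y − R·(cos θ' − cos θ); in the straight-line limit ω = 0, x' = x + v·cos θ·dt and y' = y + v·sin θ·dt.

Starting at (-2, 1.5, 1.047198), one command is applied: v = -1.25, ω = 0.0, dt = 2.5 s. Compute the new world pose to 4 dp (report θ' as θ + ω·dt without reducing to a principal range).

(-3.5625, -1.2063, 1.0472)

θ' = 1.0472 + 0.0·2.5 = 1.0472
ω = 0 → straight: x' = -2 + -1.25·cos(1.0472)·2.5 = -3.5625
y' = 1.5 + -1.25·sin(1.0472)·2.5 = -1.2063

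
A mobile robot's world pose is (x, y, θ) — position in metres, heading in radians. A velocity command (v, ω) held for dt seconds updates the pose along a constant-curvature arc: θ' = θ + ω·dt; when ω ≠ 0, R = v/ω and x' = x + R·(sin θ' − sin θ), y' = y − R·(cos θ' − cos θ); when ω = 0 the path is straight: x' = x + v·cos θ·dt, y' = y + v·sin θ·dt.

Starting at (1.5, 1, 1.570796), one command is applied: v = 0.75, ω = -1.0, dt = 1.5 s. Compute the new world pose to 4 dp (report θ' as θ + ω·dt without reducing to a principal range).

(2.1969, 1.7481, 0.0708)

θ' = 1.5708 + -1.0·1.5 = 0.0708
R = v/ω = 0.75/-1.0 = -0.7500
x' = 1.5 + -0.7500·(sin 0.0708 − sin 1.5708) = 2.1969
y' = 1 − -0.7500·(cos 0.0708 − cos 1.5708) = 1.7481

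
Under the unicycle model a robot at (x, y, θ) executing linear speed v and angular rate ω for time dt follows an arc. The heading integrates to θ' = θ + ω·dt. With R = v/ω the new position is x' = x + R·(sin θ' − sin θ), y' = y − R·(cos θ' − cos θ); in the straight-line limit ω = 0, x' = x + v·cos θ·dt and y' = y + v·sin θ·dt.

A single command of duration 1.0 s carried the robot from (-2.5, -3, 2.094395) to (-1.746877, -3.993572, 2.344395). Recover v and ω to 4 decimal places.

Δθ = 2.344395 − 2.094395 = 0.250000
ω = Δθ/dt = 0.250000/1.0 = 0.2500
R = −Δy/(cos θ' − cos θ) = -5.0000
v = R·ω = -5.0000·0.2500 = -1.2500

v = -1.2500, ω = 0.2500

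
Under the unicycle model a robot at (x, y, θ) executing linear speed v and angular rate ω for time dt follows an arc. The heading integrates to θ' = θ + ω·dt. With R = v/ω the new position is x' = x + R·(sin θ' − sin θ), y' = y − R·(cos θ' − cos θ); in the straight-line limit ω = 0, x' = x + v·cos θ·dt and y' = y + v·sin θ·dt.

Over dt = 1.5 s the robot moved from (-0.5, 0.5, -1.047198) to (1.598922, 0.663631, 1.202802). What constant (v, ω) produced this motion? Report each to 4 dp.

Δθ = 1.202802 − -1.047198 = 2.250000
ω = Δθ/dt = 2.250000/1.5 = 1.5000
R = Δx/(sin θ' − sin θ) = 1.1667
v = R·ω = 1.1667·1.5000 = 1.7500

v = 1.7500, ω = 1.5000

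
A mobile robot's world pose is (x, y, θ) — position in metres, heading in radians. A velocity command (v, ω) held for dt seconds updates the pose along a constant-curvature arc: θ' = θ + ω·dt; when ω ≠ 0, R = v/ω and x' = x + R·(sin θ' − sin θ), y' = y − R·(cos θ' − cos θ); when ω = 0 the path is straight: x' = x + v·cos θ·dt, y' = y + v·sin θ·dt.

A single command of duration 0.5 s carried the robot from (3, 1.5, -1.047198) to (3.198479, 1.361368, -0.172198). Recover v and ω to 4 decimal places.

v = 0.5000, ω = 1.7500

Δθ = -0.172198 − -1.047198 = 0.875000
ω = Δθ/dt = 0.875000/0.5 = 1.7500
R = Δx/(sin θ' − sin θ) = 0.2857
v = R·ω = 0.2857·1.7500 = 0.5000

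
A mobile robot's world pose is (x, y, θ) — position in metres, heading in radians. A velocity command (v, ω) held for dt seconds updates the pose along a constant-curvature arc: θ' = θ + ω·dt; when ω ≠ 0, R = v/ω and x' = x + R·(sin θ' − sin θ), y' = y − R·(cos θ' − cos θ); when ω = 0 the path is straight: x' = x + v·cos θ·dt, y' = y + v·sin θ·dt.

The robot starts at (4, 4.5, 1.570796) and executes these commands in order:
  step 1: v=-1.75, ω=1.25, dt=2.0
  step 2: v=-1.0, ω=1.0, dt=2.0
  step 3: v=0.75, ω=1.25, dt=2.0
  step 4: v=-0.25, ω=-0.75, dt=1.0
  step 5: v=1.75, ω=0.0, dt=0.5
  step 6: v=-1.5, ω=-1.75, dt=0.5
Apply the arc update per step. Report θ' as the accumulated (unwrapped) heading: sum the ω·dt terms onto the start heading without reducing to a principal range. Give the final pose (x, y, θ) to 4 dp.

(6.2916, 6.2160, 6.9458)

step 1: θ'=4.0708 (R=-1.4000) → pose (6.5216, 3.6621, 4.0708)
step 2: θ'=6.0708 (R=-1.0000) → pose (5.9313, 5.2381, 6.0708)
step 3: θ'=8.5708 (R=0.6000) → pose (6.5101, 6.2189, 8.5708)
step 4: θ'=7.8208 (R=0.3333) → pose (6.5919, 5.9888, 7.8208)
step 5: θ'=7.8208 (straight) → pose (6.6210, 6.8633, 7.8208)
step 6: θ'=6.9458 (R=0.8571) → pose (6.2916, 6.2160, 6.9458)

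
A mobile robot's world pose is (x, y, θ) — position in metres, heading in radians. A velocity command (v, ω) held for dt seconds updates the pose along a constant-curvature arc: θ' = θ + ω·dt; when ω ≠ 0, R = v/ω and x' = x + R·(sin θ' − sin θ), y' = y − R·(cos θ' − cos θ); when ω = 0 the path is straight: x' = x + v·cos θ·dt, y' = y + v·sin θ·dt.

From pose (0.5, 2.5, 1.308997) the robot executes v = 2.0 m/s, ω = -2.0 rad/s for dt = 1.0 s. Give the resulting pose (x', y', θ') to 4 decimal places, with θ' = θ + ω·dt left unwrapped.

θ' = 1.3090 + -2.0·1.0 = -0.6910
R = v/ω = 2.0/-2.0 = -1.0000
x' = 0.5 + -1.0000·(sin -0.6910 − sin 1.3090) = 2.1032
y' = 2.5 − -1.0000·(cos -0.6910 − cos 1.3090) = 3.0118

(2.1032, 3.0118, -0.6910)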